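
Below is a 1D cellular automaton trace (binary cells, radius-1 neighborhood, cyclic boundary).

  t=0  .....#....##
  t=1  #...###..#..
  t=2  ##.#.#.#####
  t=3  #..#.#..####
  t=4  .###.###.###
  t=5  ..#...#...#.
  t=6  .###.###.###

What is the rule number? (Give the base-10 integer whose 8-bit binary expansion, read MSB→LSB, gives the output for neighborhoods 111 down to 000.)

  nb ###: next=#  (t=1,i=5, bit7=1)
  nb ##.: next=.  (t=0,i=11, bit6=0)
  nb #.#: next=.  (t=2,i=2, bit5=0)
  nb #..: next=#  (t=0,i=0, bit4=1)
  nb .##: next=.  (t=0,i=10, bit3=0)
  nb .#.: next=#  (t=0,i=5, bit2=1)
  nb ..#: next=#  (t=0,i=4, bit1=1)
  nb ...: next=.  (t=0,i=1, bit0=0)
  bits 10010110 = 150

150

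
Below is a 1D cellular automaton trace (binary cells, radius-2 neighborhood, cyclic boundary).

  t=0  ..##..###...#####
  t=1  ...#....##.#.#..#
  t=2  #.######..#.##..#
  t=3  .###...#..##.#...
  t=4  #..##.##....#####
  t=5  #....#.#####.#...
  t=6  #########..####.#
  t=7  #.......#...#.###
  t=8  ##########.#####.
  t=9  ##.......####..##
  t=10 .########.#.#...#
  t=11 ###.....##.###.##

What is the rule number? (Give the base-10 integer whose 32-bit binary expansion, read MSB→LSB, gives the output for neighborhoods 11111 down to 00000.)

1032953151

  [31] ##### => .  t=0,i=14
  [30] ####. => .  t=0,i=15
  [29] ###.# => #  t=5,i=11
  [28] ###.. => #  t=0,i=8
  [27] ##.## => #  t=2,i=1
  [26] ##.#. => #  t=1,i=10
  [25] ##..# => .  t=0,i=0
  [24] ##... => #  t=0,i=9
  [23] #.### => #  t=2,i=2
  [22] #.##. => .  t=2,i=12
  [21] #.#.# => .  t=1,i=11
  [20] #.#.. => #  t=1,i=13
  [19] #..## => .  t=0,i=1
  [18] #..#. => .  t=1,i=15
  [17] #...# => .  t=0,i=10
  [16] #.... => #  t=1,i=5
  [15] .#### => #  t=0,i=13
  [14] .###. => .  t=0,i=7
  [13] .##.# => .  t=1,i=9
  [12] .##.. => #  t=0,i=3
  [11] .#.## => #  t=2,i=11
  [10] .#.#. => #  t=1,i=12
  [9] .#..# => .  t=1,i=14
  [8] .#... => #  t=1,i=0
  [7] ..### => .  t=0,i=6
  [6] ..##. => .  t=0,i=2
  [5] ..#.# => #  t=2,i=10
  [4] ..#.. => #  t=1,i=3
  [3] ...## => #  t=0,i=11
  [2] ...#. => #  t=1,i=2
  [1] ....# => #  t=1,i=6
  [0] ..... => #  t=7,i=3
  bits 00111101100100011001110100111111 = 1032953151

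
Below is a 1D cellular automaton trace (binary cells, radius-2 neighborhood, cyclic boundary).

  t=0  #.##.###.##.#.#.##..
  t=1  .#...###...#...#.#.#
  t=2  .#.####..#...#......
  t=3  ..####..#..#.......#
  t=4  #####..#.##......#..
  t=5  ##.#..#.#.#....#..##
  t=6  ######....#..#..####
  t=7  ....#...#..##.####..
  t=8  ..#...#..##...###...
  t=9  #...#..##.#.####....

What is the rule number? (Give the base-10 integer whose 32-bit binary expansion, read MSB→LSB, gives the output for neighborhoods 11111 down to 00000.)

1688132234

  [31] ##### => .  t=4,i=2
  [30] ####. => #  t=2,i=5
  [29] ###.# => #  t=0,i=7
  [28] ###.. => .  t=1,i=7
  [27] ##.## => .  t=0,i=4
  [26] ##.#. => #  t=0,i=11
  [25] ##..# => .  t=0,i=18
  [24] ##... => .  t=1,i=8
  [23] #.### => #  t=0,i=5
  [22] #.##. => .  t=0,i=2
  [21] #.#.# => .  t=0,i=12
  [20] #.#.. => #  t=1,i=1
  [19] #..## => #  t=3,i=1
  [18] #..#. => #  t=0,i=19
  [17] #...# => #  t=1,i=3
  [16] #.... => .  t=2,i=15
  [15] .#### => #  t=2,i=4
  [14] .###. => #  t=0,i=6
  [13] .##.# => .  t=0,i=3
  [12] .##.. => #  t=0,i=17
  [11] .#.## => #  t=0,i=1
  [10] .#.#. => .  t=0,i=13
  [9] .#..# => #  t=3,i=0
  [8] .#... => .  t=1,i=2
  [7] ..### => #  t=1,i=5
  [6] ..##. => .  t=7,i=11
  [5] ..#.# => .  t=0,i=0
  [4] ..#.. => .  t=1,i=11
  [3] ...## => #  t=1,i=4
  [2] ...#. => .  t=1,i=10
  [1] ....# => #  t=2,i=19
  [0] ..... => .  t=2,i=16
  bits 01100100100111101101101010001010 = 1688132234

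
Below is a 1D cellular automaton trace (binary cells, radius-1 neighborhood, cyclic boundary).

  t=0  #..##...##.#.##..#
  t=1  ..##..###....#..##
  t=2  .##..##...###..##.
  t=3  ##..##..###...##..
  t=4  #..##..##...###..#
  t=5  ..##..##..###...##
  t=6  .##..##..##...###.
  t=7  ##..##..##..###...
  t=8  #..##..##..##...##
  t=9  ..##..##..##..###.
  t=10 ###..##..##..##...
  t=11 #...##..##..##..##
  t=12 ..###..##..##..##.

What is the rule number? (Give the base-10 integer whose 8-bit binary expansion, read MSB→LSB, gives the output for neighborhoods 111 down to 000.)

  ###|.  b7=0 t=1,i=7
  ##.|.  b6=0 t=0,i=0
  #.#|.  b5=0 t=0,i=10
  #..|.  b4=0 t=0,i=1
  .##|#  b3=1 t=0,i=3
  .#.|.  b2=0 t=0,i=11
  ..#|#  b1=1 t=0,i=2
  ...|#  b0=1 t=0,i=6
  bits 00001011 = 11

11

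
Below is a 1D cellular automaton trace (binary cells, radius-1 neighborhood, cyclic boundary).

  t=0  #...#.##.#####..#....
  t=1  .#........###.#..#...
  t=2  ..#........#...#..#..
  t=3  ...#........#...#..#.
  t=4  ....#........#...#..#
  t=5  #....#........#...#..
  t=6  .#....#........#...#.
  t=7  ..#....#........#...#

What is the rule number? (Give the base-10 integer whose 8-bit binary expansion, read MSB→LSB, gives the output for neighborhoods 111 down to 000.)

  ###|#  b7=1 t=0,i=10
  ##.|.  b6=0 t=0,i=7
  #.#|.  b5=0 t=0,i=5
  #..|#  b4=1 t=0,i=1
  .##|.  b3=0 t=0,i=6
  .#.|.  b2=0 t=0,i=0
  ..#|.  b1=0 t=0,i=3
  ...|.  b0=0 t=0,i=2
  bits 10010000 = 144

144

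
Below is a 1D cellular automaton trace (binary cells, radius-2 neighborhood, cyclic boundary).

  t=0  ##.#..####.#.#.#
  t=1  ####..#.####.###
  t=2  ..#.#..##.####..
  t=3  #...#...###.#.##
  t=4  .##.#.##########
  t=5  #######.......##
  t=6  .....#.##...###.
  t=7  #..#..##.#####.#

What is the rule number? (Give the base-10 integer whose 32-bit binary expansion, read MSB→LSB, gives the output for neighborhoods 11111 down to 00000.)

1878223002

  ##### -> .   bit 31 = 0  t=1,i=0
  ####. -> #   bit 30 = 1  t=0,i=8
  ###.# -> #   bit 29 = 1  t=0,i=1
  ###.. -> .   bit 28 = 0  t=1,i=3
  ##.## -> #   bit 27 = 1  t=1,i=12
  ##.#. -> #   bit 26 = 1  t=0,i=2
  ##..# -> #   bit 25 = 1  t=1,i=4
  ##... -> #   bit 24 = 1  t=2,i=14
  #.### -> #   bit 23 = 1  t=0,i=15
  #.##. -> #   bit 22 = 1  t=4,i=1
  #.#.# -> #   bit 21 = 1  t=0,i=11
  #.#.. -> #   bit 20 = 1  t=0,i=3
  #..## -> .   bit 19 = 0  t=0,i=5
  #..#. -> .   bit 18 = 0  t=1,i=5
  #...# -> #   bit 17 = 1  t=3,i=2
  #.... -> #   bit 16 = 1  t=2,i=15
  .#### -> .   bit 15 = 0  t=0,i=7
  .###. -> #   bit 14 = 1  t=0,i=0
  .##.# -> #   bit 13 = 1  t=2,i=8
  .##.. -> .   bit 12 = 0  t=6,i=8
  .#.## -> #   bit 11 = 1  t=0,i=14
  .#.#. -> .   bit 10 = 0  t=0,i=12
  .#..# -> .   bit 9 = 0  t=0,i=4
  .#... -> .   bit 8 = 0  t=3,i=5
  ..### -> #   bit 7 = 1  t=0,i=6
  ..##. -> .   bit 6 = 0  t=2,i=7
  ..#.# -> .   bit 5 = 0  t=1,i=6
  ..#.. -> #   bit 4 = 1  t=3,i=4
  ...## -> #   bit 3 = 1  t=3,i=7
  ...#. -> .   bit 2 = 0  t=2,i=1
  ....# -> #   bit 1 = 1  t=2,i=0
  ..... -> .   bit 0 = 0  t=5,i=9
  bits 01101111111100110110100010011010 = 1878223002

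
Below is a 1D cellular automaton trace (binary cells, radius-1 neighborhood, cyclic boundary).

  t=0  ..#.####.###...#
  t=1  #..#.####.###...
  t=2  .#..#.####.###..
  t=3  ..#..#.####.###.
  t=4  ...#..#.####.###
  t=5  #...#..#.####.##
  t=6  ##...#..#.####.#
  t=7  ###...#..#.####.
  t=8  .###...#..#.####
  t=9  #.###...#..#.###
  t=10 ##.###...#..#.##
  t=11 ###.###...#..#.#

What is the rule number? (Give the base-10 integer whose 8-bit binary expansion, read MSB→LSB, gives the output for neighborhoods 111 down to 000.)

  ###|#  b7=1 t=0,i=5
  ##.|#  b6=1 t=0,i=7
  #.#|#  b5=1 t=0,i=3
  #..|#  b4=1 t=0,i=0
  .##|.  b3=0 t=0,i=4
  .#.|.  b2=0 t=0,i=2
  ..#|.  b1=0 t=0,i=1
  ...|.  b0=0 t=0,i=13
  bits 11110000 = 240

240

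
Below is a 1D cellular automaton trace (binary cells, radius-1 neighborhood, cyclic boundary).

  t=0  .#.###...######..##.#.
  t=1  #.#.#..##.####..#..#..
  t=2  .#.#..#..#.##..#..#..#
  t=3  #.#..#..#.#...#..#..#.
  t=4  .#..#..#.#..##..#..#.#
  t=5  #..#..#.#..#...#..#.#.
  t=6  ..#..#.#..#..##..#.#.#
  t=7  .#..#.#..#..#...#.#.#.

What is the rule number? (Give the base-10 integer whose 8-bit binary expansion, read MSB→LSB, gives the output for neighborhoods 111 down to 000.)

  [7] ### => #  t=0,i=4
  [6] ##. => .  t=0,i=5
  [5] #.# => #  t=0,i=2
  [4] #.. => .  t=0,i=6
  [3] .## => .  t=0,i=3
  [2] .#. => .  t=0,i=1
  [1] ..# => #  t=0,i=0
  [0] ... => #  t=0,i=7
  bits 10100011 = 163

163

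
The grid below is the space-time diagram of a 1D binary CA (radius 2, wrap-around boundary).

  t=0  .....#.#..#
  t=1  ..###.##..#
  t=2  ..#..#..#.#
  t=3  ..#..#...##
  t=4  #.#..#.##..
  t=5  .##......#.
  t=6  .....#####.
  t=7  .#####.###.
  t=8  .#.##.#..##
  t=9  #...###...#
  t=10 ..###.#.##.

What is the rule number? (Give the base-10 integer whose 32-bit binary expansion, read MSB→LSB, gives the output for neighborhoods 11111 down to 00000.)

  [31] ##### => #  t=6,i=7
  [30] ####. => #  t=6,i=8
  [29] ###.# => .  t=1,i=4
  [28] ###.. => #  t=6,i=9
  [27] ##.## => #  t=1,i=5
  [26] ##.#. => #  t=8,i=0
  [25] ##..# => #  t=1,i=8
  [24] ##... => .  t=5,i=3
  [23] #.### => .  t=7,i=7
  [22] #.##. => .  t=1,i=6
  [21] #.#.# => .  t=8,i=1
  [20] #.#.. => #  t=0,i=7
  [19] #..## => .  t=1,i=1
  [18] #..#. => .  t=0,i=9
  [17] #...# => #  t=3,i=7
  [16] #.... => .  t=0,i=1
  [15] .#### => .  t=6,i=6
  [14] .###. => .  t=1,i=3
  [13] .##.# => #  t=8,i=4
  [12] .##.. => .  t=1,i=7
  [11] .#.## => .  t=4,i=6
  [10] .#.#. => #  t=0,i=6
  [9] .#..# => .  t=0,i=8
  [8] .#... => .  t=0,i=0
  [7] ..### => #  t=1,i=2
  [6] ..##. => .  t=3,i=9
  [5] ..#.# => .  t=0,i=5
  [4] ..#.. => #  t=0,i=10
  [3] ...## => #  t=3,i=8
  [2] ...#. => #  t=0,i=4
  [1] ....# => #  t=0,i=3
  [0] ..... => #  t=0,i=2
  bits 11011110000100100010010010011111 = 3725730975

3725730975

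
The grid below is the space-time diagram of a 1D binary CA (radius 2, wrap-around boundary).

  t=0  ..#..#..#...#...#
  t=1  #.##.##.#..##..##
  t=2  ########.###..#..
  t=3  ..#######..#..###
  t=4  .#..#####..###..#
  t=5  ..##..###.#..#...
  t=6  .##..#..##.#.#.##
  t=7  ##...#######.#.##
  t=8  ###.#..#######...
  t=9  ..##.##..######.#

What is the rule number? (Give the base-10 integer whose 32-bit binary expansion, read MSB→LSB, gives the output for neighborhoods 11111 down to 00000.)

  #####|#  b31=1 t=2,i=2
  ####.|#  b30=1 t=2,i=6
  ###.#|#  b29=1 t=1,i=0
  ###..|#  b28=1 t=2,i=11
  ##.##|#  b27=1 t=1,i=1
  ##.#.|#  b26=1 t=1,i=7
  ##..#|.  b25=0 t=1,i=13
  ##...|#  b24=1 t=7,i=2
  #.###|.  b23=0 t=2,i=9
  #.##.|#  b22=1 t=1,i=2
  #.#.#|#  b21=1 t=6,i=11
  #.#..|.  b20=0 t=1,i=8
  #..##|#  b19=1 t=1,i=10
  #..#.|.  b18=0 t=0,i=1
  #...#|.  b17=0 t=0,i=10
  #....|#  b16=1 t=5,i=15
  .####|.  b15=0 t=2,i=1
  .###.|.  b14=0 t=1,i=16
  .##.#|#  b13=1 t=1,i=3
  .##..|.  b12=0 t=1,i=12
  .#.##|.  b11=0 t=6,i=14
  .#.#.|.  b10=0 t=4,i=0
  .#..#|#  b9=1 t=0,i=0
  .#...|.  b8=0 t=0,i=9
  ..###|.  b7=0 t=1,i=15
  ..##.|#  b6=1 t=1,i=11
  ..#.#|.  b5=0 t=4,i=16
  ..#..|#  b4=1 t=0,i=2
  ...##|#  b3=1 t=5,i=1
  ...#.|#  b2=1 t=0,i=11
  ....#|.  b1=0 t=5,i=0
  .....|#  b0=1 t=5,i=16
  bits 11111101011010010010001001011101 = 4251525725

4251525725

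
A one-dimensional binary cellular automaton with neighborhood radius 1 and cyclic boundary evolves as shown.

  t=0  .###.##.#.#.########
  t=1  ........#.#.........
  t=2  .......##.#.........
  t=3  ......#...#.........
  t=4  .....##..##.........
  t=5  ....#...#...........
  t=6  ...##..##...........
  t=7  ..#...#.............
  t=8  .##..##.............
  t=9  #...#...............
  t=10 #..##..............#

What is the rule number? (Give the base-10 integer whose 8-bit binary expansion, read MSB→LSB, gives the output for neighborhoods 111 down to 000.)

6

  ###|.  b7=0 t=0,i=2
  ##.|.  b6=0 t=0,i=3
  #.#|.  b5=0 t=0,i=0
  #..|.  b4=0 t=1,i=11
  .##|.  b3=0 t=0,i=1
  .#.|#  b2=1 t=0,i=8
  ..#|#  b1=1 t=1,i=7
  ...|.  b0=0 t=1,i=0
  bits 00000110 = 6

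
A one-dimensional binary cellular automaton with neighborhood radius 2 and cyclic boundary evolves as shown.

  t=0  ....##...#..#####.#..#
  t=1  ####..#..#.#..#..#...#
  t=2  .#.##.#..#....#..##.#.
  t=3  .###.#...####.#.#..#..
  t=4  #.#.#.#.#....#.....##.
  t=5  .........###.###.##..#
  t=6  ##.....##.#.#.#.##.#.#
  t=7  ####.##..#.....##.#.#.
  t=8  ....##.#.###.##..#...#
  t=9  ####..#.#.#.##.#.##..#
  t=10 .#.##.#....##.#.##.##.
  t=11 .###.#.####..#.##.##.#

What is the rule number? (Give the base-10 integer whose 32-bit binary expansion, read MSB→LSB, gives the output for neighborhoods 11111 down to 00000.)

2672380218

  #####|#  b31=1 t=0,i=14
  ####.|.  b30=0 t=0,i=15
  ###.#|.  b29=0 t=0,i=16
  ###..|#  b28=1 t=1,i=3
  ##.##|#  b27=1 t=5,i=12
  ##.#.|#  b26=1 t=0,i=17
  ##..#|#  b25=1 t=1,i=4
  ##...|#  b24=1 t=0,i=6
  #.###|.  b23=0 t=5,i=13
  #.##.|#  b22=1 t=2,i=3
  #.#.#|.  b21=0 t=3,i=14
  #.#..|.  b20=0 t=0,i=18
  #..##|#  b19=1 t=0,i=11
  #..#.|.  b18=0 t=0,i=20
  #...#|.  b17=0 t=0,i=7
  #....|#  b16=1 t=0,i=1
  .####|.  b15=0 t=0,i=13
  .###.|#  b14=1 t=3,i=2
  .##.#|.  b13=0 t=2,i=4
  .##..|.  b12=0 t=0,i=5
  .#.##|#  b11=1 t=2,i=2
  .#.#.|.  b10=0 t=1,i=10
  .#..#|.  b9=0 t=0,i=10
  .#...|#  b8=1 t=0,i=0
  ..###|.  b7=0 t=0,i=12
  ..##.|.  b6=0 t=0,i=4
  ..#.#|#  b5=1 t=1,i=9
  ..#..|#  b4=1 t=0,i=9
  ...##|#  b3=1 t=0,i=3
  ...#.|.  b2=0 t=0,i=8
  ....#|#  b1=1 t=0,i=2
  .....|.  b0=0 t=4,i=16
  bits 10011111010010010100100100111010 = 2672380218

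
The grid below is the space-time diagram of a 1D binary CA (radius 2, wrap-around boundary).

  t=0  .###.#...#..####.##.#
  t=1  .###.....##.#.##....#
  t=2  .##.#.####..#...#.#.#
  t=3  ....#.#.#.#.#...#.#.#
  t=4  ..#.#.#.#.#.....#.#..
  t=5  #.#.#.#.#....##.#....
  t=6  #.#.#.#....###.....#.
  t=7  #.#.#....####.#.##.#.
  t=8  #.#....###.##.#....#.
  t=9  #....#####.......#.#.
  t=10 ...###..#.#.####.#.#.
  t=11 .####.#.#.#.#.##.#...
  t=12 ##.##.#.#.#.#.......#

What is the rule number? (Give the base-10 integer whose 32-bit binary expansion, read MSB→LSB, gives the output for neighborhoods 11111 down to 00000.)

1671447291

  ##### -> .   bit 31 = 0  t=9,i=7
  ####. -> #   bit 30 = 1  t=0,i=14
  ###.# -> #   bit 29 = 1  t=0,i=3
  ###.. -> .   bit 28 = 0  t=1,i=3
  ##.## -> .   bit 27 = 0  t=0,i=16
  ##.#. -> .   bit 26 = 0  t=0,i=4
  ##..# -> #   bit 25 = 1  t=2,i=10
  ##... -> #   bit 24 = 1  t=1,i=4
  #.### -> #   bit 23 = 1  t=0,i=1
  #.##. -> .   bit 22 = 0  t=0,i=17
  #.#.# -> #   bit 21 = 1  t=0,i=20
  #.#.. -> .   bit 20 = 0  t=0,i=5
  #..## -> .   bit 19 = 0  t=0,i=11
  #..#. -> .   bit 18 = 0  t=2,i=11
  #...# -> .   bit 17 = 0  t=0,i=7
  #.... -> .   bit 16 = 0  t=1,i=5
  .#### -> .   bit 15 = 0  t=0,i=13
  .###. -> #   bit 14 = 1  t=0,i=2
  .##.# -> .   bit 13 = 0  t=0,i=18
  .##.. -> .   bit 12 = 0  t=1,i=15
  .#.## -> .   bit 11 = 0  t=0,i=0
  .#.#. -> .   bit 10 = 0  t=2,i=17
  .#..# -> #   bit 9 = 1  t=0,i=10
  .#... -> .   bit 8 = 0  t=0,i=6
  ..### -> #   bit 7 = 1  t=0,i=12
  ..##. -> #   bit 6 = 1  t=1,i=9
  ..#.# -> #   bit 5 = 1  t=1,i=20
  ..#.. -> #   bit 4 = 1  t=0,i=9
  ...## -> #   bit 3 = 1  t=1,i=8
  ...#. -> .   bit 2 = 0  t=0,i=8
  ....# -> #   bit 1 = 1  t=1,i=7
  ..... -> #   bit 0 = 1  t=1,i=6
  bits 01100011101000000100001011111011 = 1671447291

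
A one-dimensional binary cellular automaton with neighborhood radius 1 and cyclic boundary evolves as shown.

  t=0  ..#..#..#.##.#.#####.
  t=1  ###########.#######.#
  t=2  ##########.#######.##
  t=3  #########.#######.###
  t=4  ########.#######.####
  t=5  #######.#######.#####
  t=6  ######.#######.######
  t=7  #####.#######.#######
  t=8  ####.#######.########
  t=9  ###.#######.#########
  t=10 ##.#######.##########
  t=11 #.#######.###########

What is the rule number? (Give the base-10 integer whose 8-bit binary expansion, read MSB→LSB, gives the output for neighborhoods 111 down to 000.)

  [7] ### => #  t=0,i=16
  [6] ##. => .  t=0,i=11
  [5] #.# => #  t=0,i=9
  [4] #.. => #  t=0,i=3
  [3] .## => #  t=0,i=10
  [2] .#. => #  t=0,i=2
  [1] ..# => #  t=0,i=1
  [0] ... => #  t=0,i=0
  bits 10111111 = 191

191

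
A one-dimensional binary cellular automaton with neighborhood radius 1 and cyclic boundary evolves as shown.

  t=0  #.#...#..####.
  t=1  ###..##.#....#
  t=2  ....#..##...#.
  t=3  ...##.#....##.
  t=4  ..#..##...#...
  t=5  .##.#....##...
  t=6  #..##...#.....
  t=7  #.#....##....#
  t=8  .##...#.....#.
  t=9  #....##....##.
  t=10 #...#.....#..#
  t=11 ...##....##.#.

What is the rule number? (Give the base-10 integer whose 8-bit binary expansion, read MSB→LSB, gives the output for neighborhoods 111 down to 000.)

38

  ###|.  b7=0 t=0,i=10
  ##.|.  b6=0 t=0,i=12
  #.#|#  b5=1 t=0,i=1
  #..|.  b4=0 t=0,i=3
  .##|.  b3=0 t=0,i=9
  .#.|#  b2=1 t=0,i=0
  ..#|#  b1=1 t=0,i=5
  ...|.  b0=0 t=0,i=4
  bits 00100110 = 38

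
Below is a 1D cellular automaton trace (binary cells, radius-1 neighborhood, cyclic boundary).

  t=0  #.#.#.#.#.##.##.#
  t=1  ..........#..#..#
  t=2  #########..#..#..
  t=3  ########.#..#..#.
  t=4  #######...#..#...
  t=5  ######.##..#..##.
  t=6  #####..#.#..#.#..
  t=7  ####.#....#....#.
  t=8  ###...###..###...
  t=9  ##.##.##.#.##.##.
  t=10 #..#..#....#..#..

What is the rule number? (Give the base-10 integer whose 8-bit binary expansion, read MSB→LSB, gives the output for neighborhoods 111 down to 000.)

  ### -> #   bit 7 = 1  t=2,i=1
  ##. -> .   bit 6 = 0  t=0,i=0
  #.# -> .   bit 5 = 0  t=0,i=1
  #.. -> #   bit 4 = 1  t=1,i=0
  .## -> #   bit 3 = 1  t=0,i=10
  .#. -> .   bit 2 = 0  t=0,i=2
  ..# -> .   bit 1 = 0  t=1,i=9
  ... -> #   bit 0 = 1  t=1,i=1
  bits 10011001 = 153

153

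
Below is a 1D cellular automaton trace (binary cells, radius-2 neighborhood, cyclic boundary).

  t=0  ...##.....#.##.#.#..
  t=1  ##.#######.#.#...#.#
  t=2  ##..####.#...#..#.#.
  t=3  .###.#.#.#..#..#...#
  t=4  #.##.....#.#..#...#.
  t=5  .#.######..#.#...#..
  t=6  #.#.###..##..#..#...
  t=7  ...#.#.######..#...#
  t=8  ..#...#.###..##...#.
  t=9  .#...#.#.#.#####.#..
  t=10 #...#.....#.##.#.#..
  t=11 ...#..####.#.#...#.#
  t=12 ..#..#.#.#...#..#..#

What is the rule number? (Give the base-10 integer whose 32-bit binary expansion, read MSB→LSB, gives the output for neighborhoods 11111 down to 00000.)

2736650311

  [31] ##### => #  t=1,i=5
  [30] ####. => .  t=1,i=8
  [29] ###.# => #  t=1,i=1
  [28] ###.. => .  t=5,i=8
  [27] ##.## => .  t=1,i=2
  [26] ##.#. => .  t=0,i=14
  [25] ##..# => #  t=2,i=2
  [24] ##... => #  t=0,i=5
  [23] #.### => .  t=1,i=3
  [22] #.##. => .  t=0,i=12
  [21] #.#.# => .  t=0,i=15
  [20] #.#.. => #  t=0,i=17
  [19] #..## => #  t=2,i=3
  [18] #..#. => #  t=2,i=15
  [17] #...# => .  t=1,i=15
  [16] #.... => #  t=0,i=6
  [15] .#### => #  t=1,i=4
  [14] .###. => #  t=1,i=0
  [13] .##.# => #  t=0,i=13
  [12] .##.. => #  t=0,i=4
  [11] .#.## => #  t=0,i=11
  [10] .#.#. => .  t=0,i=16
  [9] .#..# => .  t=2,i=14
  [8] .#... => .  t=0,i=18
  [7] ..### => .  t=2,i=4
  [6] ..##. => #  t=0,i=3
  [5] ..#.# => .  t=0,i=10
  [4] ..#.. => .  t=2,i=13
  [3] ...## => .  t=0,i=2
  [2] ...#. => #  t=0,i=9
  [1] ....# => #  t=0,i=1
  [0] ..... => #  t=0,i=0
  bits 10100011000111011111100001000111 = 2736650311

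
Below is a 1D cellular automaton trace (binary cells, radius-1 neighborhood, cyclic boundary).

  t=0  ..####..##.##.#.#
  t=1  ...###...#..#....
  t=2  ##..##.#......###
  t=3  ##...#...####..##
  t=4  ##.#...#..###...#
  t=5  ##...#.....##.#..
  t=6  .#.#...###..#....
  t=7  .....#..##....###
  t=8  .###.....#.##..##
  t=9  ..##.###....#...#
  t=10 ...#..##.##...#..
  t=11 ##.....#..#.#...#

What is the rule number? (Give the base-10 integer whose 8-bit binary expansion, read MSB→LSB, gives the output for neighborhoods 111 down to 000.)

193

  [7] ### => #  t=0,i=3
  [6] ##. => #  t=0,i=5
  [5] #.# => .  t=0,i=10
  [4] #.. => .  t=0,i=0
  [3] .## => .  t=0,i=2
  [2] .#. => .  t=0,i=14
  [1] ..# => .  t=0,i=1
  [0] ... => #  t=1,i=0
  bits 11000001 = 193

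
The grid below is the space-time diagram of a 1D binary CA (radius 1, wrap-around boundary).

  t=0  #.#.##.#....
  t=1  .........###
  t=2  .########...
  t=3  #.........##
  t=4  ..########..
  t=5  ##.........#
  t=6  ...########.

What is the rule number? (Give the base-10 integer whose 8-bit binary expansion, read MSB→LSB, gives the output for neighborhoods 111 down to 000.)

3

  nb ###: next=.  (t=1,i=10, bit7=0)
  nb ##.: next=.  (t=0,i=5, bit6=0)
  nb #.#: next=.  (t=0,i=1, bit5=0)
  nb #..: next=.  (t=0,i=8, bit4=0)
  nb .##: next=.  (t=0,i=4, bit3=0)
  nb .#.: next=.  (t=0,i=0, bit2=0)
  nb ..#: next=#  (t=0,i=11, bit1=1)
  nb ...: next=#  (t=0,i=9, bit0=1)
  bits 00000011 = 3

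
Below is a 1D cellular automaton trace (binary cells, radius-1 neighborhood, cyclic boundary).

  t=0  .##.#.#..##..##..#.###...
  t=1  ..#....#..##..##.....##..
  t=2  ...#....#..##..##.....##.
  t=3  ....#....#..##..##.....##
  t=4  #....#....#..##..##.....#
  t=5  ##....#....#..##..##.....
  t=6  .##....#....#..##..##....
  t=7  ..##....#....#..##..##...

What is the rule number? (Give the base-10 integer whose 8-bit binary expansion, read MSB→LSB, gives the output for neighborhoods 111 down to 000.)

80

  ###|.  b7=0 t=0,i=20
  ##.|#  b6=1 t=0,i=2
  #.#|.  b5=0 t=0,i=3
  #..|#  b4=1 t=0,i=7
  .##|.  b3=0 t=0,i=1
  .#.|.  b2=0 t=0,i=4
  ..#|.  b1=0 t=0,i=0
  ...|.  b0=0 t=0,i=23
  bits 01010000 = 80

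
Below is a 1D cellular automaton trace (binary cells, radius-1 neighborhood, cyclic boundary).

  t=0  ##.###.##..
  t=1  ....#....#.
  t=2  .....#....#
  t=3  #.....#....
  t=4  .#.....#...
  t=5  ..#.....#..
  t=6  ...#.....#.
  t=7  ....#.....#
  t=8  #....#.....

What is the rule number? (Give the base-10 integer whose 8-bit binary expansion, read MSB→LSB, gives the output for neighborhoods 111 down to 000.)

144

  [7] ### => #  t=0,i=4
  [6] ##. => .  t=0,i=1
  [5] #.# => .  t=0,i=2
  [4] #.. => #  t=0,i=9
  [3] .## => .  t=0,i=0
  [2] .#. => .  t=1,i=4
  [1] ..# => .  t=0,i=10
  [0] ... => .  t=1,i=0
  bits 10010000 = 144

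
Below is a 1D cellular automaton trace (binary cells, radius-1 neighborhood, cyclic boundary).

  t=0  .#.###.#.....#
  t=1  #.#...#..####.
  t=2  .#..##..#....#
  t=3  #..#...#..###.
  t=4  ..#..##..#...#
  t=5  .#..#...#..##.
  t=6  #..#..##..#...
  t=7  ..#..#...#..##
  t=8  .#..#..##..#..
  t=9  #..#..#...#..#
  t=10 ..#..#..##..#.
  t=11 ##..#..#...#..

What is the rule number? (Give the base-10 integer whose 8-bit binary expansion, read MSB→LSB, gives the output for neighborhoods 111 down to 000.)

  ### -> .   bit 7 = 0  t=0,i=4
  ##. -> .   bit 6 = 0  t=0,i=5
  #.# -> #   bit 5 = 1  t=0,i=0
  #.. -> .   bit 4 = 0  t=0,i=8
  .## -> .   bit 3 = 0  t=0,i=3
  .#. -> .   bit 2 = 0  t=0,i=1
  ..# -> #   bit 1 = 1  t=0,i=12
  ... -> #   bit 0 = 1  t=0,i=9
  bits 00100011 = 35

35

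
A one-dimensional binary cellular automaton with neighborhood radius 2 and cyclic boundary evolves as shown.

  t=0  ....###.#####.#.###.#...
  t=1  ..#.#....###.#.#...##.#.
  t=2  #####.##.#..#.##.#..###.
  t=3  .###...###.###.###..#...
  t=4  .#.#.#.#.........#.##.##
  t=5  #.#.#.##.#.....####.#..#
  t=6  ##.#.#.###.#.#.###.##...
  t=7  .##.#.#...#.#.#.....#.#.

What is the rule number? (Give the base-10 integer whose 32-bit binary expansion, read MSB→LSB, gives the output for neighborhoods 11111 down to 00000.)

  #####|#  b31=1 t=0,i=10
  ####.|#  b30=1 t=0,i=11
  ###.#|.  b29=0 t=0,i=6
  ###..|#  b28=1 t=3,i=3
  ##.##|.  b27=0 t=0,i=7
  ##.#.|#  b26=1 t=0,i=13
  ##..#|.  b25=0 t=3,i=18
  ##...|.  b24=0 t=3,i=4
  #.###|.  b23=0 t=0,i=8
  #.##.|.  b22=0 t=2,i=6
  #.#.#|.  b21=0 t=0,i=14
  #.#..|#  b20=1 t=0,i=20
  #..##|.  b19=0 t=2,i=19
  #..#.|#  b18=1 t=2,i=11
  #...#|#  b17=1 t=1,i=0
  #....|#  b16=1 t=0,i=22
  .####|#  b15=1 t=0,i=9
  .###.|.  b14=0 t=0,i=5
  .##.#|#  b13=1 t=1,i=20
  .##..|#  b12=1 t=6,i=20
  .#.##|#  b11=1 t=0,i=15
  .#.#.|#  b10=1 t=1,i=3
  .#..#|.  b9=0 t=2,i=10
  .#...|.  b8=0 t=0,i=21
  ..###|#  b7=1 t=0,i=4
  ..##.|.  b6=0 t=1,i=19
  ..#.#|#  b5=1 t=1,i=2
  ..#..|#  b4=1 t=3,i=20
  ...##|.  b3=0 t=0,i=3
  ...#.|#  b2=1 t=1,i=1
  ....#|#  b1=1 t=0,i=2
  .....|.  b0=0 t=0,i=0
  bits 11010100000101111011110010110110 = 3558325430

3558325430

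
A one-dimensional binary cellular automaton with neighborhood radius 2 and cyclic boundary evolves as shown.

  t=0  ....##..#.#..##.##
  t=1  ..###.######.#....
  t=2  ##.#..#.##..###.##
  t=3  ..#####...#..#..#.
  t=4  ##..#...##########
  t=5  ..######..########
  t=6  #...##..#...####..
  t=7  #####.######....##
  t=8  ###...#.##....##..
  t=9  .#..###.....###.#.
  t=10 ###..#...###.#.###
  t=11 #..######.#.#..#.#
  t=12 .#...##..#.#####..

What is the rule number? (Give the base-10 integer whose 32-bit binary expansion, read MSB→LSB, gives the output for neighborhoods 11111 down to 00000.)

  [31] ##### => #  t=1,i=8
  [30] ####. => .  t=1,i=10
  [29] ###.# => .  t=1,i=4
  [28] ###.. => .  t=3,i=6
  [27] ##.## => .  t=0,i=15
  [26] ##.#. => #  t=1,i=12
  [25] ##..# => #  t=0,i=6
  [24] ##... => .  t=0,i=0
  [23] #.### => #  t=1,i=6
  [22] #.##. => .  t=0,i=16
  [21] #.#.# => .  t=10,i=13
  [20] #.#.. => #  t=0,i=10
  [19] #..## => .  t=0,i=12
  [18] #..#. => #  t=0,i=7
  [17] #...# => #  t=3,i=0
  [16] #.... => .  t=0,i=1
  [15] .#### => .  t=1,i=7
  [14] .###. => #  t=1,i=3
  [13] .##.# => .  t=0,i=14
  [12] .##.. => .  t=0,i=5
  [11] .#.## => .  t=2,i=7
  [10] .#.#. => #  t=0,i=9
  [9] .#..# => #  t=0,i=11
  [8] .#... => #  t=1,i=14
  [7] ..### => .  t=1,i=2
  [6] ..##. => #  t=0,i=4
  [5] ..#.# => #  t=0,i=8
  [4] ..#.. => #  t=3,i=10
  [3] ...## => #  t=0,i=3
  [2] ...#. => #  t=3,i=9
  [1] ....# => #  t=0,i=2
  [0] ..... => #  t=1,i=16
  bits 10000110100101100100011101111111 = 2257995647

2257995647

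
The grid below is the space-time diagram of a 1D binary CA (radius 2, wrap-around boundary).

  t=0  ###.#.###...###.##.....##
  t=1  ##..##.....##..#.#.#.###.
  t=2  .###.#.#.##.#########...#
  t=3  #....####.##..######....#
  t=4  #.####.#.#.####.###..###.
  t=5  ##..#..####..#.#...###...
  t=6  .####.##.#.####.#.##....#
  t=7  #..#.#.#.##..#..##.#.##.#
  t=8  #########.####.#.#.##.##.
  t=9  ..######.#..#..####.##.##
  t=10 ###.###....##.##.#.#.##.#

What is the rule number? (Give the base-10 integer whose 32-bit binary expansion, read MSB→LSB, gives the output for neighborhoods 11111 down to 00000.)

  nb #####: next=#  (t=0,i=0, bit31=1)
  nb ####.: next=#  (t=0,i=1, bit30=1)
  nb ###.#: next=.  (t=0,i=2, bit29=0)
  nb ###..: next=.  (t=0,i=8, bit28=0)
  nb ##.##: next=#  (t=0,i=15, bit27=1)
  nb ##.#.: next=.  (t=0,i=3, bit26=0)
  nb ##..#: next=#  (t=1,i=2, bit25=1)
  nb ##...: next=.  (t=0,i=9, bit24=0)
  nb #.###: next=.  (t=0,i=6, bit23=0)
  nb #.##.: next=.  (t=0,i=16, bit22=0)
  nb #.#.#: next=#  (t=0,i=4, bit21=1)
  nb #.#..: next=.  (t=5,i=15, bit20=0)
  nb #..##: next=#  (t=1,i=3, bit19=1)
  nb #..#.: next=#  (t=1,i=14, bit18=1)
  nb #...#: next=.  (t=0,i=10, bit17=0)
  nb #....: next=#  (t=0,i=19, bit16=1)
  nb .####: next=.  (t=0,i=24, bit15=0)
  nb .###.: next=.  (t=0,i=7, bit14=0)
  nb .##.#: next=#  (t=2,i=10, bit13=1)
  nb .##..: next=#  (t=0,i=17, bit12=1)
  nb .#.##: next=#  (t=0,i=5, bit11=1)
  nb .#.#.: next=#  (t=1,i=16, bit10=1)
  nb .#..#: next=.  (t=5,i=5, bit9=0)
  nb .#...: next=#  (t=5,i=16, bit8=1)
  nb ..###: next=#  (t=0,i=12, bit7=1)
  nb ..##.: next=.  (t=1,i=4, bit6=0)
  nb ..#.#: next=#  (t=1,i=15, bit5=1)
  nb ..#..: next=#  (t=5,i=4, bit4=1)
  nb ...##: next=#  (t=0,i=11, bit3=1)
  nb ...#.: next=.  (t=2,i=23, bit2=0)
  nb ....#: next=#  (t=0,i=21, bit1=1)
  nb .....: next=.  (t=0,i=20, bit0=0)
  bits 11001010001011010011110110111010 = 3391962554

3391962554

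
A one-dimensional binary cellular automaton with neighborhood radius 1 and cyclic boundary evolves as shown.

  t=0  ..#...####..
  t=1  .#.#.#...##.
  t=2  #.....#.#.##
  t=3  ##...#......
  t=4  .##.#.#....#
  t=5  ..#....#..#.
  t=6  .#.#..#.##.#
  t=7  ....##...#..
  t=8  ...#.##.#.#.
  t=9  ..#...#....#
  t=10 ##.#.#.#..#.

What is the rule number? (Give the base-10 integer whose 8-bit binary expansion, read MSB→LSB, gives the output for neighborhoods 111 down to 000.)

82

  ###|.  b7=0 t=0,i=7
  ##.|#  b6=1 t=0,i=9
  #.#|.  b5=0 t=1,i=2
  #..|#  b4=1 t=0,i=3
  .##|.  b3=0 t=0,i=6
  .#.|.  b2=0 t=0,i=2
  ..#|#  b1=1 t=0,i=1
  ...|.  b0=0 t=0,i=0
  bits 01010010 = 82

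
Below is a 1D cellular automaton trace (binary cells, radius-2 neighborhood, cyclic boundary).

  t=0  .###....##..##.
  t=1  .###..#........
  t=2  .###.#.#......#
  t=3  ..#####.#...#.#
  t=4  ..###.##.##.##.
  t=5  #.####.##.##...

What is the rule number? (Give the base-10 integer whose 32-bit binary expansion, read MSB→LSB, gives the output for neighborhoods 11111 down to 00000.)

3156665762

  [31] ##### => #  t=3,i=4
  [30] ####. => .  t=3,i=5
  [29] ###.# => #  t=2,i=3
  [28] ###.. => #  t=0,i=3
  [27] ##.## => #  t=4,i=5
  [26] ##.#. => #  t=2,i=4
  [25] ##..# => .  t=0,i=10
  [24] ##... => .  t=0,i=4
  [23] #.### => .  t=2,i=1
  [22] #.##. => .  t=4,i=6
  [21] #.#.# => #  t=2,i=5
  [20] #.#.. => .  t=2,i=7
  [19] #..## => .  t=0,i=0
  [18] #..#. => #  t=1,i=5
  [17] #...# => #  t=3,i=10
  [16] #.... => .  t=0,i=5
  [15] .#### => #  t=3,i=3
  [14] .###. => #  t=0,i=2
  [13] .##.# => #  t=4,i=7
  [12] .##.. => .  t=0,i=9
  [11] .#.## => .  t=2,i=0
  [10] .#.#. => #  t=2,i=6
  [9] .#..# => .  t=3,i=0
  [8] .#... => #  t=1,i=7
  [7] ..### => #  t=0,i=1
  [6] ..##. => .  t=0,i=8
  [5] ..#.# => #  t=2,i=14
  [4] ..#.. => .  t=1,i=6
  [3] ...## => .  t=0,i=7
  [2] ...#. => .  t=2,i=13
  [1] ....# => #  t=0,i=6
  [0] ..... => .  t=1,i=9
  bits 10111100001001101110010110100010 = 3156665762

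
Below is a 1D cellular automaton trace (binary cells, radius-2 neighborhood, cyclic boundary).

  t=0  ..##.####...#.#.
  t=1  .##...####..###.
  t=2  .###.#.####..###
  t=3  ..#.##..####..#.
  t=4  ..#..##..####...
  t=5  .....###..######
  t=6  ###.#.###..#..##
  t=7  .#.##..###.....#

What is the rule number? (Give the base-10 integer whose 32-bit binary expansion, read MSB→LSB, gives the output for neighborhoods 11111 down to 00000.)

1462883433

  ##### -> .   bit 31 = 0  t=5,i=12
  ####. -> #   bit 30 = 1  t=0,i=7
  ###.# -> .   bit 29 = 0  t=2,i=3
  ###.. -> #   bit 28 = 1  t=0,i=8
  ##.## -> .   bit 27 = 0  t=0,i=4
  ##.#. -> #   bit 26 = 1  t=2,i=4
  ##..# -> #   bit 25 = 1  t=1,i=10
  ##... -> #   bit 24 = 1  t=0,i=9
  #.### -> .   bit 23 = 0  t=0,i=5
  #.##. -> .   bit 22 = 0  t=3,i=4
  #.#.# -> #   bit 21 = 1  t=2,i=5
  #.#.. -> #   bit 20 = 1  t=0,i=14
  #..## -> .   bit 19 = 0  t=1,i=0
  #..#. -> .   bit 18 = 0  t=3,i=13
  #...# -> .   bit 17 = 0  t=0,i=0
  #.... -> #   bit 16 = 1  t=4,i=14
  .#### -> #   bit 15 = 1  t=0,i=6
  .###. -> #   bit 14 = 1  t=1,i=13
  .##.# -> .   bit 13 = 0  t=0,i=3
  .##.. -> #   bit 12 = 1  t=1,i=2
  .#.## -> .   bit 11 = 0  t=2,i=6
  .#.#. -> #   bit 10 = 1  t=0,i=13
  .#..# -> .   bit 9 = 0  t=4,i=3
  .#... -> .   bit 8 = 0  t=0,i=15
  ..### -> .   bit 7 = 0  t=1,i=6
  ..##. -> #   bit 6 = 1  t=0,i=2
  ..#.# -> #   bit 5 = 1  t=0,i=12
  ..#.. -> .   bit 4 = 0  t=3,i=14
  ...## -> #   bit 3 = 1  t=0,i=1
  ...#. -> .   bit 2 = 0  t=0,i=11
  ....# -> .   bit 1 = 0  t=4,i=0
  ..... -> #   bit 0 = 1  t=4,i=15
  bits 01010111001100011101010001101001 = 1462883433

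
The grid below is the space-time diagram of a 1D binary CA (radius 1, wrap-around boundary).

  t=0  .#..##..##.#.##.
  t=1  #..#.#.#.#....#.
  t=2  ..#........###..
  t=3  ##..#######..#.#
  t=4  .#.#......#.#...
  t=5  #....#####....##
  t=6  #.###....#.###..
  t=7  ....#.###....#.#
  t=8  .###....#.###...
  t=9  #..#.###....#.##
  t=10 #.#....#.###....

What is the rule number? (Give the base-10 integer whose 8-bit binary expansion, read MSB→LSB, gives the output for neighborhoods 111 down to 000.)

67

  ### -> .   bit 7 = 0  t=2,i=12
  ##. -> #   bit 6 = 1  t=0,i=5
  #.# -> .   bit 5 = 0  t=0,i=10
  #.. -> .   bit 4 = 0  t=0,i=2
  .## -> .   bit 3 = 0  t=0,i=4
  .#. -> .   bit 2 = 0  t=0,i=1
  ..# -> #   bit 1 = 1  t=0,i=0
  ... -> #   bit 0 = 1  t=1,i=11
  bits 01000011 = 67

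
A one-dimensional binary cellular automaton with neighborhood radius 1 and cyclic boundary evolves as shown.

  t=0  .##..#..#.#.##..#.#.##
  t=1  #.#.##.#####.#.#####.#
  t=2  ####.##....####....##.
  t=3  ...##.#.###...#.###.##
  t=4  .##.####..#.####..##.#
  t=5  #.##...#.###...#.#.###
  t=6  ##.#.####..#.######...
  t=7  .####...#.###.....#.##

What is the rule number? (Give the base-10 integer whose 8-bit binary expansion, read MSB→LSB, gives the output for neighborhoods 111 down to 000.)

  [7] ### => .  t=1,i=8
  [6] ##. => #  t=0,i=2
  [5] #.# => #  t=0,i=0
  [4] #.. => .  t=0,i=3
  [3] .## => .  t=0,i=1
  [2] .#. => #  t=0,i=5
  [1] ..# => #  t=0,i=4
  [0] ... => #  t=2,i=8
  bits 01100111 = 103

103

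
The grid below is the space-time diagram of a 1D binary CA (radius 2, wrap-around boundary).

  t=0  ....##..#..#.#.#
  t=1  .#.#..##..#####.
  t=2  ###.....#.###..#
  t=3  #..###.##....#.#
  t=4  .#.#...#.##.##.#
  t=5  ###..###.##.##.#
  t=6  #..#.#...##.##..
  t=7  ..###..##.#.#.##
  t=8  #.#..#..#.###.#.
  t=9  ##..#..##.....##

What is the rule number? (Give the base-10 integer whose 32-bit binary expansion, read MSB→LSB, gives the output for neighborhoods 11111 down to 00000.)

2204607661

  [31] ##### => #  t=1,i=12
  [30] ####. => .  t=1,i=13
  [29] ###.# => .  t=3,i=5
  [28] ###.. => .  t=1,i=14
  [27] ##.## => .  t=3,i=6
  [26] ##.#. => .  t=4,i=14
  [25] ##..# => #  t=0,i=6
  [24] ##... => #  t=2,i=3
  [23] #.### => .  t=2,i=10
  [22] #.##. => #  t=3,i=7
  [21] #.#.# => #  t=0,i=13
  [20] #.#.. => .  t=0,i=15
  [19] #..## => .  t=1,i=5
  [18] #..#. => #  t=0,i=7
  [17] #...# => #  t=4,i=5
  [16] #.... => #  t=0,i=1
  [15] .#### => #  t=1,i=11
  [14] .###. => .  t=2,i=11
  [13] .##.# => #  t=4,i=10
  [12] .##.. => .  t=0,i=5
  [11] .#.## => .  t=2,i=9
  [10] .#.#. => #  t=0,i=12
  [9] .#..# => .  t=0,i=9
  [8] .#... => .  t=0,i=0
  [7] ..### => #  t=1,i=10
  [6] ..##. => .  t=0,i=4
  [5] ..#.# => #  t=0,i=11
  [4] ..#.. => .  t=0,i=8
  [3] ...## => #  t=0,i=3
  [2] ...#. => #  t=2,i=7
  [1] ....# => .  t=0,i=2
  [0] ..... => #  t=2,i=5
  bits 10000011011001111010010010101101 = 2204607661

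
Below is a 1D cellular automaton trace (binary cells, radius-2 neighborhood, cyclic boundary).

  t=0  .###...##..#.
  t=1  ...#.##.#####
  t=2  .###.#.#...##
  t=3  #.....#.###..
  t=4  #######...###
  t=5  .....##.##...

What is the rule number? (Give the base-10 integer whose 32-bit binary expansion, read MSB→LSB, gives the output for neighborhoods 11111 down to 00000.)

  nb #####: next=.  (t=1,i=10, bit31=0)
  nb ####.: next=#  (t=1,i=11, bit30=1)
  nb ###.#: next=.  (t=2,i=3, bit29=0)
  nb ###..: next=#  (t=0,i=3, bit28=1)
  nb ##.##: next=#  (t=1,i=7, bit27=1)
  nb ##.#.: next=.  (t=2,i=4, bit26=0)
  nb ##..#: next=#  (t=0,i=9, bit25=1)
  nb ##...: next=.  (t=0,i=4, bit24=0)
  nb #.###: next=.  (t=1,i=8, bit23=0)
  nb #.##.: next=#  (t=1,i=5, bit22=1)
  nb #.#.#: next=.  (t=2,i=5, bit21=0)
  nb #.#..: next=.  (t=2,i=7, bit20=0)
  nb #..##: next=.  (t=0,i=0, bit19=0)
  nb #..#.: next=#  (t=0,i=10, bit18=1)
  nb #...#: next=#  (t=0,i=5, bit17=1)
  nb #....: next=#  (t=3,i=2, bit16=1)
  nb .####: next=.  (t=1,i=9, bit15=0)
  nb .###.: next=.  (t=0,i=2, bit14=0)
  nb .##.#: next=.  (t=1,i=6, bit13=0)
  nb .##..: next=#  (t=0,i=8, bit12=1)
  nb .#.##: next=.  (t=1,i=4, bit11=0)
  nb .#.#.: next=#  (t=2,i=6, bit10=1)
  nb .#..#: next=#  (t=0,i=12, bit9=1)
  nb .#...: next=#  (t=2,i=8, bit8=1)
  nb ..###: next=.  (t=0,i=1, bit7=0)
  nb ..##.: next=.  (t=0,i=7, bit6=0)
  nb ..#.#: next=#  (t=1,i=3, bit5=1)
  nb ..#..: next=#  (t=0,i=11, bit4=1)
  nb ...##: next=#  (t=0,i=6, bit3=1)
  nb ...#.: next=#  (t=1,i=2, bit2=1)
  nb ....#: next=#  (t=3,i=4, bit1=1)
  nb .....: next=#  (t=3,i=3, bit0=1)
  bits 01011010010001110001011100111111 = 1514608447

1514608447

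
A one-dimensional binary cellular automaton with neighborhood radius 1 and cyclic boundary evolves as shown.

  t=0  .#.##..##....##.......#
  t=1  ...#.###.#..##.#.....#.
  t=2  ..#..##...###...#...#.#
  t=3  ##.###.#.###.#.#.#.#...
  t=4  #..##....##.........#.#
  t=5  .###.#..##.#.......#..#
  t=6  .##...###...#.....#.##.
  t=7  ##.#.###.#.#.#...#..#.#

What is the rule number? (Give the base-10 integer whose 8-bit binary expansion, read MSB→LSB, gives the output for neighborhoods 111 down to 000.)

154

  [7] ### => #  t=1,i=6
  [6] ##. => .  t=0,i=4
  [5] #.# => .  t=0,i=0
  [4] #.. => #  t=0,i=5
  [3] .## => #  t=0,i=3
  [2] .#. => .  t=0,i=1
  [1] ..# => #  t=0,i=6
  [0] ... => .  t=0,i=10
  bits 10011010 = 154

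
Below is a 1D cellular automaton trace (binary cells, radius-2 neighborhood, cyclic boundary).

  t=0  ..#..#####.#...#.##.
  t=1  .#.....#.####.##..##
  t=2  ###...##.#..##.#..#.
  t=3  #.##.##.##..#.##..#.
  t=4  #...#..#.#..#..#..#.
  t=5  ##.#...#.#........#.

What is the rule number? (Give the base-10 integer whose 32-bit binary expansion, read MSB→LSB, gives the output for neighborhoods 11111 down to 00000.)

  [31] ##### => #  t=0,i=7
  [30] ####. => .  t=0,i=8
  [29] ###.# => #  t=0,i=9
  [28] ###.. => #  t=2,i=2
  [27] ##.## => #  t=1,i=13
  [26] ##.#. => #  t=0,i=10
  [25] ##..# => .  t=1,i=16
  [24] ##... => #  t=0,i=19
  [23] #.### => #  t=1,i=9
  [22] #.##. => .  t=0,i=17
  [21] #.#.# => #  t=3,i=0
  [20] #.#.. => #  t=0,i=11
  [19] #..## => .  t=0,i=4
  [18] #..#. => .  t=2,i=17
  [17] #...# => .  t=0,i=0
  [16] #.... => .  t=1,i=3
  [15] .#### => .  t=0,i=6
  [14] .###. => .  t=2,i=1
  [13] .##.# => .  t=1,i=19
  [12] .##.. => #  t=0,i=18
  [11] .#.## => .  t=0,i=16
  [10] .#.#. => .  t=3,i=19
  [9] .#..# => .  t=0,i=3
  [8] .#... => #  t=0,i=12
  [7] ..### => .  t=0,i=5
  [6] ..##. => #  t=1,i=18
  [5] ..#.# => #  t=0,i=15
  [4] ..#.. => .  t=0,i=2
  [3] ...## => #  t=2,i=5
  [2] ...#. => #  t=0,i=1
  [1] ....# => .  t=1,i=5
  [0] ..... => .  t=1,i=4
  bits 10111101101100000001000101101100 = 3182432620

3182432620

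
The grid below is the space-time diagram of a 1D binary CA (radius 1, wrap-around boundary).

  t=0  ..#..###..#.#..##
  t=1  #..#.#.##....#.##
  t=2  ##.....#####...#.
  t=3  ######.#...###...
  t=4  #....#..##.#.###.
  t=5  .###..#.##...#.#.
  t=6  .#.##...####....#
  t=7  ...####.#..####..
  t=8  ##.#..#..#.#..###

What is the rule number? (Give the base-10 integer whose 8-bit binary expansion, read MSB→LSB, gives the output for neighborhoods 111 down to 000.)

  ###|.  b7=0 t=0,i=6
  ##.|#  b6=1 t=0,i=7
  #.#|.  b5=0 t=0,i=11
  #..|#  b4=1 t=0,i=0
  .##|#  b3=1 t=0,i=5
  .#.|.  b2=0 t=0,i=2
  ..#|.  b1=0 t=0,i=1
  ...|#  b0=1 t=1,i=10
  bits 01011001 = 89

89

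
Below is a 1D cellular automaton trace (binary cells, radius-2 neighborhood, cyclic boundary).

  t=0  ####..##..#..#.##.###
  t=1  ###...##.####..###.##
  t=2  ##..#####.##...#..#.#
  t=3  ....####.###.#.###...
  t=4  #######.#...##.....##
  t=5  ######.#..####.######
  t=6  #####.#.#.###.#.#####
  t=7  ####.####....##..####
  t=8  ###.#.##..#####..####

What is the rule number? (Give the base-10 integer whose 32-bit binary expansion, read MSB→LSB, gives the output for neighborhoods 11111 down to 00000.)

  nb #####: next=#  (t=0,i=0, bit31=1)
  nb ####.: next=#  (t=0,i=2, bit30=1)
  nb ###.#: next=.  (t=1,i=17, bit29=0)
  nb ###..: next=.  (t=0,i=3, bit28=0)
  nb ##.##: next=#  (t=0,i=17, bit27=1)
  nb ##.#.: next=#  (t=3,i=12, bit26=1)
  nb ##..#: next=.  (t=0,i=4, bit25=0)
  nb ##...: next=.  (t=1,i=3, bit24=0)
  nb #.###: next=.  (t=0,i=18, bit23=0)
  nb #.##.: next=#  (t=0,i=15, bit22=1)
  nb #.#.#: next=#  (t=3,i=13, bit21=1)
  nb #.#..: next=.  (t=4,i=8, bit20=0)
  nb #..##: next=.  (t=0,i=5, bit19=0)
  nb #..#.: next=#  (t=0,i=9, bit18=1)
  nb #...#: next=#  (t=1,i=4, bit17=1)
  nb #....: next=#  (t=3,i=19, bit16=1)
  nb .####: next=#  (t=0,i=19, bit15=1)
  nb .###.: next=.  (t=1,i=16, bit14=0)
  nb .##.#: next=#  (t=0,i=16, bit13=1)
  nb .##..: next=#  (t=0,i=7, bit12=1)
  nb .#.##: next=.  (t=0,i=14, bit11=0)
  nb .#.#.: next=#  (t=6,i=7, bit10=1)
  nb .#..#: next=#  (t=0,i=11, bit9=1)
  nb .#...: next=.  (t=4,i=9, bit8=0)
  nb ..###: next=#  (t=1,i=15, bit7=1)
  nb ..##.: next=#  (t=0,i=6, bit6=1)
  nb ..#.#: next=.  (t=0,i=13, bit5=0)
  nb ..#..: next=#  (t=0,i=10, bit4=1)
  nb ...##: next=#  (t=1,i=5, bit3=1)
  nb ...#.: next=.  (t=2,i=14, bit2=0)
  nb ....#: next=#  (t=3,i=2, bit1=1)
  nb .....: next=#  (t=3,i=0, bit0=1)
  bits 11001100011001111011011011011011 = 3429349083

3429349083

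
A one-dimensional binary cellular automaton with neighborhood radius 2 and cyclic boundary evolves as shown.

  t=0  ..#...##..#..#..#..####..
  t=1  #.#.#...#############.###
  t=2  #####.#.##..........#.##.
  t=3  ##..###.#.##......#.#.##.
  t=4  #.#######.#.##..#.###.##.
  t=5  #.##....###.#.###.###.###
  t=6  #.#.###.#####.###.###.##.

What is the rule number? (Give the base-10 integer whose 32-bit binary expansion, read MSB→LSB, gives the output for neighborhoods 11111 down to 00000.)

939517618

  [31] ##### => .  t=1,i=10
  [30] ####. => .  t=0,i=21
  [29] ###.# => #  t=1,i=0
  [28] ###.. => #  t=0,i=22
  [27] ##.## => .  t=1,i=21
  [26] ##.#. => #  t=1,i=1
  [25] ##..# => #  t=0,i=8
  [24] ##... => #  t=0,i=23
  [23] #.### => #  t=1,i=22
  [22] #.##. => #  t=2,i=8
  [21] #.#.# => #  t=1,i=2
  [20] #.#.. => #  t=1,i=4
  [19] #..## => #  t=0,i=18
  [18] #..#. => #  t=0,i=9
  [17] #...# => #  t=0,i=4
  [16] #.... => #  t=0,i=24
  [15] .#### => #  t=0,i=20
  [14] .###. => #  t=3,i=5
  [13] .##.# => #  t=2,i=23
  [12] .##.. => .  t=0,i=7
  [11] .#.## => .  t=2,i=7
  [10] .#.#. => #  t=1,i=3
  [9] .#..# => #  t=0,i=11
  [8] .#... => .  t=0,i=3
  [7] ..### => #  t=0,i=19
  [6] ..##. => .  t=0,i=6
  [5] ..#.# => #  t=2,i=20
  [4] ..#.. => #  t=0,i=2
  [3] ...## => .  t=0,i=5
  [2] ...#. => .  t=0,i=1
  [1] ....# => #  t=0,i=0
  [0] ..... => .  t=2,i=12
  bits 00110111111111111110011010110010 = 939517618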